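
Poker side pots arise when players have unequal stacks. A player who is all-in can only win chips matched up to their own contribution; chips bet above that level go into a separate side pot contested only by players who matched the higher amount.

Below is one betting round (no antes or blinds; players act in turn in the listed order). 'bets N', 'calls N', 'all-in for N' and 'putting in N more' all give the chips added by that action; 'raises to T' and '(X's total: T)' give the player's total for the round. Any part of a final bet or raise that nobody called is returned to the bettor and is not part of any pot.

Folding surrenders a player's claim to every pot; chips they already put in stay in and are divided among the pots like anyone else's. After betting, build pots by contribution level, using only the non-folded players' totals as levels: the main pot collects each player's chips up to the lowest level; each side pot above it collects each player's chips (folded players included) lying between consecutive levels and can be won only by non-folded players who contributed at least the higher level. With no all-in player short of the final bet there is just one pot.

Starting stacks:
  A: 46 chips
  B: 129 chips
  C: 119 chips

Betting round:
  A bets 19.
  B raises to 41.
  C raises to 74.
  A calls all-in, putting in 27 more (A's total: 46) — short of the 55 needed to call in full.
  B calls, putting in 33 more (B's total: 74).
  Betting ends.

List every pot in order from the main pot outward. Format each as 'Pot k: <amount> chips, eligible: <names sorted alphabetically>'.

Pot 1: 138 chips, eligible: A, B, C
Pot 2: 56 chips, eligible: B, C

Derivation:
Contributions: A=46, B=74, C=74
Pot levels (distinct totals of non-folded players): 46, 74
Layer 1-46: 46 each from A, B, C = 46*3 = 138 chips; eligible A, B, C
Layer 47-74: 28 each from B, C = 28*2 = 56 chips; eligible B, C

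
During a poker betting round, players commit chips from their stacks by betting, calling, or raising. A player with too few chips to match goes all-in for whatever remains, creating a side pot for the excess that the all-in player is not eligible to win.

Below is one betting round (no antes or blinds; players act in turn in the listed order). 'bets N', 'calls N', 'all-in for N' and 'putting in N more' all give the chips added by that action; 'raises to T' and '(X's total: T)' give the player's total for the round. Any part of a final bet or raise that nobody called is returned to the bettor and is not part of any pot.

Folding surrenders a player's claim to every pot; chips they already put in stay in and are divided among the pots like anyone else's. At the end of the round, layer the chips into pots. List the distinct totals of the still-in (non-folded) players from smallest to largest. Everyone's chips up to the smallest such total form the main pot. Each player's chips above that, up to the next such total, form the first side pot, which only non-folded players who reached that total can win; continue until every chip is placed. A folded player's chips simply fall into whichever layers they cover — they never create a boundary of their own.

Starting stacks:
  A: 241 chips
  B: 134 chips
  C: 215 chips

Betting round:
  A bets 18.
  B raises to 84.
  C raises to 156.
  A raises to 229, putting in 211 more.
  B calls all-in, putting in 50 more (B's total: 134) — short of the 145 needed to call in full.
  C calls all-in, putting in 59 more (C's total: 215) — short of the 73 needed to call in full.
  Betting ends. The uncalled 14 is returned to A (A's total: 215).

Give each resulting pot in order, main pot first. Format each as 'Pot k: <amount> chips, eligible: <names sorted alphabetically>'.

Contributions (after 14 returned to A): A=215, B=134, C=215
Pot levels (distinct totals of non-folded players): 134, 215
Layer 1-134: 134 each from A, B, C = 134*3 = 402 chips; eligible A, B, C
Layer 135-215: 81 each from A, C = 81*2 = 162 chips; eligible A, C

Pot 1: 402 chips, eligible: A, B, C
Pot 2: 162 chips, eligible: A, C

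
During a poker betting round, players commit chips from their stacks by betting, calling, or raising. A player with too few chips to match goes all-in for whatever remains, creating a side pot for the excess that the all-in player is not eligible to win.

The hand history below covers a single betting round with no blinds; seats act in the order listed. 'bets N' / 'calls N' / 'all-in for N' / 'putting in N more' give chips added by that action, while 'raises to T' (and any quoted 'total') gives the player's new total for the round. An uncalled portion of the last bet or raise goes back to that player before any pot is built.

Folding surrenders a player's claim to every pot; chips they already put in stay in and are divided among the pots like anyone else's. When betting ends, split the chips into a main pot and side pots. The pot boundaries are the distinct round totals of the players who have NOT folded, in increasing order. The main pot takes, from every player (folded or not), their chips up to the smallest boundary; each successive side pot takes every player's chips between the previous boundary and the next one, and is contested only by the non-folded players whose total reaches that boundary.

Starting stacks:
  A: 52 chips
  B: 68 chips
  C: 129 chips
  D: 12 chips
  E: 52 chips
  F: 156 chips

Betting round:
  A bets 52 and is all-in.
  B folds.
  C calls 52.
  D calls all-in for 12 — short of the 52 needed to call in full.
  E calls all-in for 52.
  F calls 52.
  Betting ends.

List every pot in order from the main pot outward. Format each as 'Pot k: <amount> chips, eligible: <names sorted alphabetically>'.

Pot 1: 60 chips, eligible: A, C, D, E, F
Pot 2: 160 chips, eligible: A, C, E, F

Derivation:
Contributions: A=52, C=52, D=12, E=52, F=52
Folded: B
Pot levels (distinct totals of non-folded players): 12, 52
Layer 1-12: 12 each from A, C, D, E, F = 12*5 = 60 chips; eligible A, C, D, E, F
Layer 13-52: 40 each from A, C, E, F = 40*4 = 160 chips; eligible A, C, E, F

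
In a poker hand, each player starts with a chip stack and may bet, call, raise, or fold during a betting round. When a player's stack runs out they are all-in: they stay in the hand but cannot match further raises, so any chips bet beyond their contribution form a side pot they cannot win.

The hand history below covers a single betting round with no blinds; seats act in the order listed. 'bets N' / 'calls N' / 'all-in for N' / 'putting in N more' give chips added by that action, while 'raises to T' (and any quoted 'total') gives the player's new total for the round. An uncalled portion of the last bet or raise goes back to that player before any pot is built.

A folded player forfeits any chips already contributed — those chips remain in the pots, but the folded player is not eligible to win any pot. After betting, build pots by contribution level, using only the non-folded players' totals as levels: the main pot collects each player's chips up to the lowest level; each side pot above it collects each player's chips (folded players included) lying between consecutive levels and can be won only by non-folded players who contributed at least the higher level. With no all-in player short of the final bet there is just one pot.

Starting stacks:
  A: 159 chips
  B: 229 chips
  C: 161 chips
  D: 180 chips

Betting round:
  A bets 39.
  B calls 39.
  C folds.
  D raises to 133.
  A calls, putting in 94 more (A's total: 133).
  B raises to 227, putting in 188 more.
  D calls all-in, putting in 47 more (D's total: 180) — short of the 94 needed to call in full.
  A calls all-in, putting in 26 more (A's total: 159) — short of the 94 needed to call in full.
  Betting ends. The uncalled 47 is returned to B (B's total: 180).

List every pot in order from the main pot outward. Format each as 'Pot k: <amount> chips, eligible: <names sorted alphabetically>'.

Pot 1: 477 chips, eligible: A, B, D
Pot 2: 42 chips, eligible: B, D

Derivation:
Contributions (after 47 returned to B): A=159, B=180, D=180
Folded: C
Pot levels (distinct totals of non-folded players): 159, 180
Layer 1-159: 159 each from A, B, D = 159*3 = 477 chips; eligible A, B, D
Layer 160-180: 21 each from B, D = 21*2 = 42 chips; eligible B, D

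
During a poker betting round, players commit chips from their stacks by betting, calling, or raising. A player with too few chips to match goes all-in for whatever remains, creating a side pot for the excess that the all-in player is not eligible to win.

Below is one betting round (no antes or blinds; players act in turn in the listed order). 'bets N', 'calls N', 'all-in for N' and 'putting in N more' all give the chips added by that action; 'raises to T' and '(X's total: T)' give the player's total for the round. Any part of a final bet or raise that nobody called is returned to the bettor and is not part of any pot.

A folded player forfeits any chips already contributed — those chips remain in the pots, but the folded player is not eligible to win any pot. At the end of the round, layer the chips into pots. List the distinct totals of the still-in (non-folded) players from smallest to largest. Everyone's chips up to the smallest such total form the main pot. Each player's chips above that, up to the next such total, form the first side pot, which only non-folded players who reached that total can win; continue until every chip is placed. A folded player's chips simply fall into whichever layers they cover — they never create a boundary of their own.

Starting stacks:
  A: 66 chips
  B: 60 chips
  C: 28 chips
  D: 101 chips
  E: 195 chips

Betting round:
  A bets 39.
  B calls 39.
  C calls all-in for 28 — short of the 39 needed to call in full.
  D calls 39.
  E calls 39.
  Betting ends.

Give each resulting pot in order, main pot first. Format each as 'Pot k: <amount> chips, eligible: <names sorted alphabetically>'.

Contributions: A=39, B=39, C=28, D=39, E=39
Pot levels (distinct totals of non-folded players): 28, 39
Layer 1-28: 28 each from A, B, C, D, E = 28*5 = 140 chips; eligible A, B, C, D, E
Layer 29-39: 11 each from A, B, D, E = 11*4 = 44 chips; eligible A, B, D, E

Pot 1: 140 chips, eligible: A, B, C, D, E
Pot 2: 44 chips, eligible: A, B, D, E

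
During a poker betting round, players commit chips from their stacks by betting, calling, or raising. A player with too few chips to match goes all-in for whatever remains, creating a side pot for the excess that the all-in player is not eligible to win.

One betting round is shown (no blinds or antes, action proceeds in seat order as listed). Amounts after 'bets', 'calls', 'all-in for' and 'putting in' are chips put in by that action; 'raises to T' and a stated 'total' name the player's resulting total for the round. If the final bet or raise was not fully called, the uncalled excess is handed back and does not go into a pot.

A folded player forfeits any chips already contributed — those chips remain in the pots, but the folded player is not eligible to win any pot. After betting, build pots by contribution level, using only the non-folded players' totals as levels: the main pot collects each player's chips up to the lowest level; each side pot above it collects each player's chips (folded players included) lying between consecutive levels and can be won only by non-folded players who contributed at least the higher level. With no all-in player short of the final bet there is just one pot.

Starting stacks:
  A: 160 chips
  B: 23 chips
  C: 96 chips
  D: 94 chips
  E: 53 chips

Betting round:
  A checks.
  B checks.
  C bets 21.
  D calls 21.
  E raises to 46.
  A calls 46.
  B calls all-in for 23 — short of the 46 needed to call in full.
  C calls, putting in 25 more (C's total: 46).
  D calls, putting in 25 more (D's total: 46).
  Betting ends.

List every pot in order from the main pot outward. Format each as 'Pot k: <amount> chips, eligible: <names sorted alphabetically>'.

Pot 1: 115 chips, eligible: A, B, C, D, E
Pot 2: 92 chips, eligible: A, C, D, E

Derivation:
Contributions: A=46, B=23, C=46, D=46, E=46
Pot levels (distinct totals of non-folded players): 23, 46
Layer 1-23: 23 each from A, B, C, D, E = 23*5 = 115 chips; eligible A, B, C, D, E
Layer 24-46: 23 each from A, C, D, E = 23*4 = 92 chips; eligible A, C, D, E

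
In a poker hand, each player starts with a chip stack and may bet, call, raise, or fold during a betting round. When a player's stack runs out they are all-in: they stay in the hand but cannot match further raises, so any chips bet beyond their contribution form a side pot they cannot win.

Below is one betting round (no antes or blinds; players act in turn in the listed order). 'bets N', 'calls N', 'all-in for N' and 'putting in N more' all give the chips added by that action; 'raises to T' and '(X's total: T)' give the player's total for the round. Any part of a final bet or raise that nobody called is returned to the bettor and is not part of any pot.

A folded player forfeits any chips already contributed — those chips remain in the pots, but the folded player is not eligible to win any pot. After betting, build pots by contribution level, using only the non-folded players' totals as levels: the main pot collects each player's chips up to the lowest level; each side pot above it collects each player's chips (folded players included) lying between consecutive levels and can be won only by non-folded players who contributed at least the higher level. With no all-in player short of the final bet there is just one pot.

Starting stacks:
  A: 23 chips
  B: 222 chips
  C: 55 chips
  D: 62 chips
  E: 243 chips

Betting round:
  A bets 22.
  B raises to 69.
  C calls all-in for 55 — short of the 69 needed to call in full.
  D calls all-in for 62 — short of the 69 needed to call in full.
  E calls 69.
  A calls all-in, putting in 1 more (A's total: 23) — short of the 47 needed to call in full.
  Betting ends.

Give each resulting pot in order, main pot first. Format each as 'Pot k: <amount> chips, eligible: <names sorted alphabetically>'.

Pot 1: 115 chips, eligible: A, B, C, D, E
Pot 2: 128 chips, eligible: B, C, D, E
Pot 3: 21 chips, eligible: B, D, E
Pot 4: 14 chips, eligible: B, E

Derivation:
Contributions: A=23, B=69, C=55, D=62, E=69
Pot levels (distinct totals of non-folded players): 23, 55, 62, 69
Layer 1-23: 23 each from A, B, C, D, E = 23*5 = 115 chips; eligible A, B, C, D, E
Layer 24-55: 32 each from B, C, D, E = 32*4 = 128 chips; eligible B, C, D, E
Layer 56-62: 7 each from B, D, E = 7*3 = 21 chips; eligible B, D, E
Layer 63-69: 7 each from B, E = 7*2 = 14 chips; eligible B, E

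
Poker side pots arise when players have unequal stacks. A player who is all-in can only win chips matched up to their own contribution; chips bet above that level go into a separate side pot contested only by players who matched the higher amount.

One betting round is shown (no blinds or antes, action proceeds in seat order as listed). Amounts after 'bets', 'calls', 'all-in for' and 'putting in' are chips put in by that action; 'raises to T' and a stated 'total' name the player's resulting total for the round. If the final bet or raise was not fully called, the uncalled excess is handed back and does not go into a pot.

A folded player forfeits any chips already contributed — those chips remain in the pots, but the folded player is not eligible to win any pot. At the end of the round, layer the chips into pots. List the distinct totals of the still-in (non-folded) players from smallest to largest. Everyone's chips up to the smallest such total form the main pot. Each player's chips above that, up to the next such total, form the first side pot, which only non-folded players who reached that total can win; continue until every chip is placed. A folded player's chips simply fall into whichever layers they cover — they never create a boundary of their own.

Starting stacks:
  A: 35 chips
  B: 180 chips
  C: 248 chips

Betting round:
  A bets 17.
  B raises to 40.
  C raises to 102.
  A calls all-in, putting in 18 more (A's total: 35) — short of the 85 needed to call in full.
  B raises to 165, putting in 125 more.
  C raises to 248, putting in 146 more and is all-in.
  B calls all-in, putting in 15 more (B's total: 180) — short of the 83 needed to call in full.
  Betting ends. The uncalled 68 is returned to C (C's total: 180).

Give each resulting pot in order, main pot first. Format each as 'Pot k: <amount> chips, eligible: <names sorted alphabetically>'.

Contributions (after 68 returned to C): A=35, B=180, C=180
Pot levels (distinct totals of non-folded players): 35, 180
Layer 1-35: 35 each from A, B, C = 35*3 = 105 chips; eligible A, B, C
Layer 36-180: 145 each from B, C = 145*2 = 290 chips; eligible B, C

Pot 1: 105 chips, eligible: A, B, C
Pot 2: 290 chips, eligible: B, C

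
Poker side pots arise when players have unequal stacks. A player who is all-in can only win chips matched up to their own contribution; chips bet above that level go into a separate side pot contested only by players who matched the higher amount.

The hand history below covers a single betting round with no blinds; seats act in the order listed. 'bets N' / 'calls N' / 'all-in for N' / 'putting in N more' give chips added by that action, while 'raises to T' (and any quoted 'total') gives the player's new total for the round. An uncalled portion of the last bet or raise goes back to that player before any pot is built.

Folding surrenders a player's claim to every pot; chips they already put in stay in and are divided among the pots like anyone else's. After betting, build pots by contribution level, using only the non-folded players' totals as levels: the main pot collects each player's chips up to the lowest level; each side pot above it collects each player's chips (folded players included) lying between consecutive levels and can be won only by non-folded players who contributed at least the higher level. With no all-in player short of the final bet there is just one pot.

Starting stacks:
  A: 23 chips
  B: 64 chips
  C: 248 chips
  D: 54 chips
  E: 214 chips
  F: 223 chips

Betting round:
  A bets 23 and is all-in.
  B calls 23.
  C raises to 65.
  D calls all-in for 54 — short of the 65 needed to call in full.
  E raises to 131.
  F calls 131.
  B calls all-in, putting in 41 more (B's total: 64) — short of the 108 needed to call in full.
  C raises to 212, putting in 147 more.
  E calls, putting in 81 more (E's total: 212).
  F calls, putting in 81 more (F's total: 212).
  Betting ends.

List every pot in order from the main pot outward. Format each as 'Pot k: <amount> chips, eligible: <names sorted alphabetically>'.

Contributions: A=23, B=64, C=212, D=54, E=212, F=212
Pot levels (distinct totals of non-folded players): 23, 54, 64, 212
Layer 1-23: 23 each from A, B, C, D, E, F = 23*6 = 138 chips; eligible A, B, C, D, E, F
Layer 24-54: 31 each from B, C, D, E, F = 31*5 = 155 chips; eligible B, C, D, E, F
Layer 55-64: 10 each from B, C, E, F = 10*4 = 40 chips; eligible B, C, E, F
Layer 65-212: 148 each from C, E, F = 148*3 = 444 chips; eligible C, E, F

Pot 1: 138 chips, eligible: A, B, C, D, E, F
Pot 2: 155 chips, eligible: B, C, D, E, F
Pot 3: 40 chips, eligible: B, C, E, F
Pot 4: 444 chips, eligible: C, E, F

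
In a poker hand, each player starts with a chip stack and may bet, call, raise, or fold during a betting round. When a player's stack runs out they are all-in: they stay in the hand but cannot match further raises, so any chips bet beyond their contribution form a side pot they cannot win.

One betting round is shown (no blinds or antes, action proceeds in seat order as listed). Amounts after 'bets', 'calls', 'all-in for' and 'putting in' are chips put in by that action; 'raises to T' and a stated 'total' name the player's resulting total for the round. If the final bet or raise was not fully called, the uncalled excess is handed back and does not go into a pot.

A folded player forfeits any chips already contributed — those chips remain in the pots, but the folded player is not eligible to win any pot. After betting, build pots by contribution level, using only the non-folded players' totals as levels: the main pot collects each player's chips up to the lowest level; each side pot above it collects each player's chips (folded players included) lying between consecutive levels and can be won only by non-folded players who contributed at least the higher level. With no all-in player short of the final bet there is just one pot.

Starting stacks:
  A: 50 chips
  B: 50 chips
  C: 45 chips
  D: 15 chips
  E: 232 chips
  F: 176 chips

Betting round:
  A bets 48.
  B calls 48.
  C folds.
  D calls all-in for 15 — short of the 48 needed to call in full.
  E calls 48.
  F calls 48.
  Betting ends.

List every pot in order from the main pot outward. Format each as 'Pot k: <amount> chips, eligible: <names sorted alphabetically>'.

Pot 1: 75 chips, eligible: A, B, D, E, F
Pot 2: 132 chips, eligible: A, B, E, F

Derivation:
Contributions: A=48, B=48, D=15, E=48, F=48
Folded: C
Pot levels (distinct totals of non-folded players): 15, 48
Layer 1-15: 15 each from A, B, D, E, F = 15*5 = 75 chips; eligible A, B, D, E, F
Layer 16-48: 33 each from A, B, E, F = 33*4 = 132 chips; eligible A, B, E, F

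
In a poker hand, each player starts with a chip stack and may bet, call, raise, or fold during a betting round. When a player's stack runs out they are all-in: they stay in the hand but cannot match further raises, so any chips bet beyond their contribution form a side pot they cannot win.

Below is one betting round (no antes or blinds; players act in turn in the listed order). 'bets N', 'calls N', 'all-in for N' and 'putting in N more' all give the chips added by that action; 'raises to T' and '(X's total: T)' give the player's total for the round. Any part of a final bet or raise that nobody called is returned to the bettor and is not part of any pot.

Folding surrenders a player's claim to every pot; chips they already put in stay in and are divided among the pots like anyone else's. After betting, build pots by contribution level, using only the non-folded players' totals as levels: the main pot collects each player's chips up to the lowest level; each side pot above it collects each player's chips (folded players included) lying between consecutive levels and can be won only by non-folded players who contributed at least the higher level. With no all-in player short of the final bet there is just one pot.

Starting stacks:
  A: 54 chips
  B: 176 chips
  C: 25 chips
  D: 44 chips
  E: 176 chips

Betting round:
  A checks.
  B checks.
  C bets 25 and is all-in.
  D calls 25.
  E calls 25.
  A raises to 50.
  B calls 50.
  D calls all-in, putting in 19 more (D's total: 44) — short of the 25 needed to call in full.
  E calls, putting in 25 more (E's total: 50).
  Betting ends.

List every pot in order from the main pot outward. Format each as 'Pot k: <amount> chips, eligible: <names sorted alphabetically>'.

Pot 1: 125 chips, eligible: A, B, C, D, E
Pot 2: 76 chips, eligible: A, B, D, E
Pot 3: 18 chips, eligible: A, B, E

Derivation:
Contributions: A=50, B=50, C=25, D=44, E=50
Pot levels (distinct totals of non-folded players): 25, 44, 50
Layer 1-25: 25 each from A, B, C, D, E = 25*5 = 125 chips; eligible A, B, C, D, E
Layer 26-44: 19 each from A, B, D, E = 19*4 = 76 chips; eligible A, B, D, E
Layer 45-50: 6 each from A, B, E = 6*3 = 18 chips; eligible A, B, E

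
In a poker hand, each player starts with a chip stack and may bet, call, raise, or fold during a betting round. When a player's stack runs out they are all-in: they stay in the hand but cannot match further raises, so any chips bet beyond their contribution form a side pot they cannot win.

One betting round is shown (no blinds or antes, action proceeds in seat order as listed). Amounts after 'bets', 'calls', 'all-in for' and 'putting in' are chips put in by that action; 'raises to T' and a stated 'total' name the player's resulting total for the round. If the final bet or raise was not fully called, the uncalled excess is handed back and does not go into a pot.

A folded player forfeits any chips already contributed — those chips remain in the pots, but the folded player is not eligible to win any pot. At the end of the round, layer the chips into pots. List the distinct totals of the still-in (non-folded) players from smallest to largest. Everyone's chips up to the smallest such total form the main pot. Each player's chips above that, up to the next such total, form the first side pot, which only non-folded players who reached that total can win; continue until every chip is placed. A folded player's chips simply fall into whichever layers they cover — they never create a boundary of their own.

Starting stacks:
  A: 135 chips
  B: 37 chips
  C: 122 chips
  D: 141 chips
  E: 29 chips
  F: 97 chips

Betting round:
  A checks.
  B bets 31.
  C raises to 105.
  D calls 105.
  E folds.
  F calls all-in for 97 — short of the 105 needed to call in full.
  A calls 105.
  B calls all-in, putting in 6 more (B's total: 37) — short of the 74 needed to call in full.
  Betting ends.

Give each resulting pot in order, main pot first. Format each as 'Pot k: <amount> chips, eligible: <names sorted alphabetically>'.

Contributions: A=105, B=37, C=105, D=105, F=97
Folded: E
Pot levels (distinct totals of non-folded players): 37, 97, 105
Layer 1-37: 37 each from A, B, C, D, F = 37*5 = 185 chips; eligible A, B, C, D, F
Layer 38-97: 60 each from A, C, D, F = 60*4 = 240 chips; eligible A, C, D, F
Layer 98-105: 8 each from A, C, D = 8*3 = 24 chips; eligible A, C, D

Pot 1: 185 chips, eligible: A, B, C, D, F
Pot 2: 240 chips, eligible: A, C, D, F
Pot 3: 24 chips, eligible: A, C, D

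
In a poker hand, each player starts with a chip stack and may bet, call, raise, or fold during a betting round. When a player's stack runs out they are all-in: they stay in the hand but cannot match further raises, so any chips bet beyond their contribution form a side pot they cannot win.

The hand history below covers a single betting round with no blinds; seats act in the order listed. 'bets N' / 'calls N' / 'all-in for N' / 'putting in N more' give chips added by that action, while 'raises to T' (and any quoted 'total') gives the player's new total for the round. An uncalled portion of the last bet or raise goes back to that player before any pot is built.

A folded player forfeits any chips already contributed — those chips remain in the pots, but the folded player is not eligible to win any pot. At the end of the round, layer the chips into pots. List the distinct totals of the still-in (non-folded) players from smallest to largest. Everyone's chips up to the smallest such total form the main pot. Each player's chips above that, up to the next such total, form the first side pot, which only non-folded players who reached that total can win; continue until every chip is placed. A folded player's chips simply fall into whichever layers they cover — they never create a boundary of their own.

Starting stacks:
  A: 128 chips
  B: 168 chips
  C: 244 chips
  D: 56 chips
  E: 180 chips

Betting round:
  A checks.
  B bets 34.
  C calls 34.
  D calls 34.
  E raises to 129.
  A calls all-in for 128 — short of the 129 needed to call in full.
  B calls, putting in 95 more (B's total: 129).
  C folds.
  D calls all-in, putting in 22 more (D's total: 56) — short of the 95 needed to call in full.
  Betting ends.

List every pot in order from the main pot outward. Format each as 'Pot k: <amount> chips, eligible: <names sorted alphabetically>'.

Pot 1: 258 chips, eligible: A, B, D, E
Pot 2: 216 chips, eligible: A, B, E
Pot 3: 2 chips, eligible: B, E

Derivation:
Contributions: A=128, B=129, C=34, D=56, E=129
Folded: C
Pot levels (distinct totals of non-folded players): 56, 128, 129
Layer 1-56: A 56 + B 56 + C 34 + D 56 + E 56 = 258 chips; eligible A, B, D, E
Layer 57-128: 72 each from A, B, E = 72*3 = 216 chips; eligible A, B, E
Layer 129-129: 1 each from B, E = 1*2 = 2 chips; eligible B, E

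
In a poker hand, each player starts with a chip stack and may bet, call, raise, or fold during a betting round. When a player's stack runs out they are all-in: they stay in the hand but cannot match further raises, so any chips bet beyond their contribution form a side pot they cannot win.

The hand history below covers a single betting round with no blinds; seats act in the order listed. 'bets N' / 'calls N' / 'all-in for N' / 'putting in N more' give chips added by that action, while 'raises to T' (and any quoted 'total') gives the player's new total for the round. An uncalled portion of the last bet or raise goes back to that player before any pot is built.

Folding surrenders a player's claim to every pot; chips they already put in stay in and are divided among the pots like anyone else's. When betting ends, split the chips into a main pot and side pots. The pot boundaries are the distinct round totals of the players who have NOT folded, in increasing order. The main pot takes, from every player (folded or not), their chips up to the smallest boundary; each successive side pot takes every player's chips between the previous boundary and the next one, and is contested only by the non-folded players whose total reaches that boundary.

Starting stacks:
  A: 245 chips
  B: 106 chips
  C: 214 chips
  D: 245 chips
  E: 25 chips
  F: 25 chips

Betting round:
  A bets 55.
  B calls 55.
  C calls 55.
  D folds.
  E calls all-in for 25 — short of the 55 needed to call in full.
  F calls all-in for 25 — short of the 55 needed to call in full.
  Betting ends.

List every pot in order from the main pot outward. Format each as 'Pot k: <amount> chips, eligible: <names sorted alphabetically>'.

Pot 1: 125 chips, eligible: A, B, C, E, F
Pot 2: 90 chips, eligible: A, B, C

Derivation:
Contributions: A=55, B=55, C=55, E=25, F=25
Folded: D
Pot levels (distinct totals of non-folded players): 25, 55
Layer 1-25: 25 each from A, B, C, E, F = 25*5 = 125 chips; eligible A, B, C, E, F
Layer 26-55: 30 each from A, B, C = 30*3 = 90 chips; eligible A, B, C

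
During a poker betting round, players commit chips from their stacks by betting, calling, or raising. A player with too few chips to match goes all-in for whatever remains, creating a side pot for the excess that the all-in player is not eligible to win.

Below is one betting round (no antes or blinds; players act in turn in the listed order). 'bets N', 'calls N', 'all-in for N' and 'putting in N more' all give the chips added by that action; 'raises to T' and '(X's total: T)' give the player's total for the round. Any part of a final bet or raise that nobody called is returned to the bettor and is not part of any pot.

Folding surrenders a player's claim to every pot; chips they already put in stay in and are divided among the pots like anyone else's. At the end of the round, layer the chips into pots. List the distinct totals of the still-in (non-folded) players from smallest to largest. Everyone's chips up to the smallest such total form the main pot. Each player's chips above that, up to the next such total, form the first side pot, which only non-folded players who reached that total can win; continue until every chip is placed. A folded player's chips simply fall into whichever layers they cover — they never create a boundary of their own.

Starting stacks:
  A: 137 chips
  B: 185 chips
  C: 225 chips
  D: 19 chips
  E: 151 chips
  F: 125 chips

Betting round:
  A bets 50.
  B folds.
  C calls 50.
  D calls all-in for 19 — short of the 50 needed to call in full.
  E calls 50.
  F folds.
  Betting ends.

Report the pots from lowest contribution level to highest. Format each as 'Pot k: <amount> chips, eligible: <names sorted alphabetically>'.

Contributions: A=50, C=50, D=19, E=50
Folded: B, F
Pot levels (distinct totals of non-folded players): 19, 50
Layer 1-19: 19 each from A, C, D, E = 19*4 = 76 chips; eligible A, C, D, E
Layer 20-50: 31 each from A, C, E = 31*3 = 93 chips; eligible A, C, E

Pot 1: 76 chips, eligible: A, C, D, E
Pot 2: 93 chips, eligible: A, C, E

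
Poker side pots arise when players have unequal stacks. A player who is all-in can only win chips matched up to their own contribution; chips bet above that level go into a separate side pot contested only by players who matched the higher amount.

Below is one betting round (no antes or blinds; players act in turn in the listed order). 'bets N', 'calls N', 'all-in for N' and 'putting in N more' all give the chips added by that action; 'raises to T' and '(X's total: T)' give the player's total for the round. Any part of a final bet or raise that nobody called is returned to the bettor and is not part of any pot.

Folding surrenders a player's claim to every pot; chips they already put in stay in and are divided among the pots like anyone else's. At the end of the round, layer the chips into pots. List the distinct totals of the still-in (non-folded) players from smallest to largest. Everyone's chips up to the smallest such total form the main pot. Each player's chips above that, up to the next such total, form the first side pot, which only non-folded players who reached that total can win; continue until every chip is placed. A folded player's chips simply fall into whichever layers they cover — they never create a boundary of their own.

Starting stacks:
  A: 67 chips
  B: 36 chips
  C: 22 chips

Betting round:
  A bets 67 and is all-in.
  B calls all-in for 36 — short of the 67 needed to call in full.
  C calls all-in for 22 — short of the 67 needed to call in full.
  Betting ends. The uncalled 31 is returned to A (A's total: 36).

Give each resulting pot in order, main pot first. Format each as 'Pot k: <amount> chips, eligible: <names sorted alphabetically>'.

Contributions (after 31 returned to A): A=36, B=36, C=22
Pot levels (distinct totals of non-folded players): 22, 36
Layer 1-22: 22 each from A, B, C = 22*3 = 66 chips; eligible A, B, C
Layer 23-36: 14 each from A, B = 14*2 = 28 chips; eligible A, B

Pot 1: 66 chips, eligible: A, B, C
Pot 2: 28 chips, eligible: A, B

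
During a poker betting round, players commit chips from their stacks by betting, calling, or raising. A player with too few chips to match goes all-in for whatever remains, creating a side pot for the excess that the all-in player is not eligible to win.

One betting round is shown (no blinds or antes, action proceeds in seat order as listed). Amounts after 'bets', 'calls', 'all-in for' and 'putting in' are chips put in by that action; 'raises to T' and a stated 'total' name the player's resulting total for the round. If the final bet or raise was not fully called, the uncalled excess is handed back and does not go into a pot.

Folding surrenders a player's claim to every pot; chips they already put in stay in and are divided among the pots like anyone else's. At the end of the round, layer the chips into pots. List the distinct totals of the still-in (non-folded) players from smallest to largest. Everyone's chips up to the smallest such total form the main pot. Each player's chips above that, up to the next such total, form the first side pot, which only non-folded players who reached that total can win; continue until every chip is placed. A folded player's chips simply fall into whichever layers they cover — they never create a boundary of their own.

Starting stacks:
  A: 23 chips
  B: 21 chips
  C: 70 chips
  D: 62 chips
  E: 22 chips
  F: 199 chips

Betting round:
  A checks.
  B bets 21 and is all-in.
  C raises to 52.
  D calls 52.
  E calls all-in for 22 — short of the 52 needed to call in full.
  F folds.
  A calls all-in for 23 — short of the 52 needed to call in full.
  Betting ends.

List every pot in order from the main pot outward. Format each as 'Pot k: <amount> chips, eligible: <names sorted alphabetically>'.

Contributions: A=23, B=21, C=52, D=52, E=22
Folded: F
Pot levels (distinct totals of non-folded players): 21, 22, 23, 52
Layer 1-21: 21 each from A, B, C, D, E = 21*5 = 105 chips; eligible A, B, C, D, E
Layer 22-22: 1 each from A, C, D, E = 1*4 = 4 chips; eligible A, C, D, E
Layer 23-23: 1 each from A, C, D = 1*3 = 3 chips; eligible A, C, D
Layer 24-52: 29 each from C, D = 29*2 = 58 chips; eligible C, D

Pot 1: 105 chips, eligible: A, B, C, D, E
Pot 2: 4 chips, eligible: A, C, D, E
Pot 3: 3 chips, eligible: A, C, D
Pot 4: 58 chips, eligible: C, D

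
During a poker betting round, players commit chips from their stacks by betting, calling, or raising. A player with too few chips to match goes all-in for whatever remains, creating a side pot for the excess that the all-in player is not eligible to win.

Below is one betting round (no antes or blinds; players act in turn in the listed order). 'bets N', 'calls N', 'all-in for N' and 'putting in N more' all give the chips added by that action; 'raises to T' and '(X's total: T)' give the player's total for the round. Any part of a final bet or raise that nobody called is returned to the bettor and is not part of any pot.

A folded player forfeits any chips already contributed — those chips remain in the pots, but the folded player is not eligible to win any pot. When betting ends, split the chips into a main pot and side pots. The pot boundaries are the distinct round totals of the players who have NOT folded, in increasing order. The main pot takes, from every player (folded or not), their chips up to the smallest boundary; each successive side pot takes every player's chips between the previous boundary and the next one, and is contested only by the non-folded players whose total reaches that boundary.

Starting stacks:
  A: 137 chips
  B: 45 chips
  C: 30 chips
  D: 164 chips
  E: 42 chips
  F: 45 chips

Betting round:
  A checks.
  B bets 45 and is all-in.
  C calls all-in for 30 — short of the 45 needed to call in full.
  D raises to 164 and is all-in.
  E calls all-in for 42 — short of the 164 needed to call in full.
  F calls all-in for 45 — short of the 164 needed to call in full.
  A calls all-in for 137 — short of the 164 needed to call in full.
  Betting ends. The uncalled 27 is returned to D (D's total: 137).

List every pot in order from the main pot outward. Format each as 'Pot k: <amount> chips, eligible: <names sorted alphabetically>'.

Pot 1: 180 chips, eligible: A, B, C, D, E, F
Pot 2: 60 chips, eligible: A, B, D, E, F
Pot 3: 12 chips, eligible: A, B, D, F
Pot 4: 184 chips, eligible: A, D

Derivation:
Contributions (after 27 returned to D): A=137, B=45, C=30, D=137, E=42, F=45
Pot levels (distinct totals of non-folded players): 30, 42, 45, 137
Layer 1-30: 30 each from A, B, C, D, E, F = 30*6 = 180 chips; eligible A, B, C, D, E, F
Layer 31-42: 12 each from A, B, D, E, F = 12*5 = 60 chips; eligible A, B, D, E, F
Layer 43-45: 3 each from A, B, D, F = 3*4 = 12 chips; eligible A, B, D, F
Layer 46-137: 92 each from A, D = 92*2 = 184 chips; eligible A, D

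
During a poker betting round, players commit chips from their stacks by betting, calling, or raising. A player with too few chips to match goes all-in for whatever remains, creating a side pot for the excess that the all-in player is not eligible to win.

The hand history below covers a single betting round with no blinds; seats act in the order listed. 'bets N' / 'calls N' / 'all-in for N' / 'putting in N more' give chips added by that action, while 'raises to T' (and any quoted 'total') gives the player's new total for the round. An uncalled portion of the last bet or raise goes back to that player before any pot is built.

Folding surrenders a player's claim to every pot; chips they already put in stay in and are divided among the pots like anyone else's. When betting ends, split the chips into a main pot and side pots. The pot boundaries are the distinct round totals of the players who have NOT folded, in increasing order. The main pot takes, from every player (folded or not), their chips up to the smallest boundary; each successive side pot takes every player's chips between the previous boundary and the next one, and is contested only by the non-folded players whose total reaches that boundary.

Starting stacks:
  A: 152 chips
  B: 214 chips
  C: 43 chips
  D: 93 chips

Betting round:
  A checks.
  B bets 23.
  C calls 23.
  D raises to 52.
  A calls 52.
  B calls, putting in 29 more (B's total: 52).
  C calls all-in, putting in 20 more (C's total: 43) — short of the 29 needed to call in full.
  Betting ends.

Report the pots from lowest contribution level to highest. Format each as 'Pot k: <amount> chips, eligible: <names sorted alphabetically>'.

Pot 1: 172 chips, eligible: A, B, C, D
Pot 2: 27 chips, eligible: A, B, D

Derivation:
Contributions: A=52, B=52, C=43, D=52
Pot levels (distinct totals of non-folded players): 43, 52
Layer 1-43: 43 each from A, B, C, D = 43*4 = 172 chips; eligible A, B, C, D
Layer 44-52: 9 each from A, B, D = 9*3 = 27 chips; eligible A, B, D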